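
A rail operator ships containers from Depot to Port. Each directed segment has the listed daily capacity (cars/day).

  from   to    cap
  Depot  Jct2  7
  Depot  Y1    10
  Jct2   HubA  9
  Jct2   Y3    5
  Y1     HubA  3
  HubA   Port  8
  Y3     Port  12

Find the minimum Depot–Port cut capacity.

Augment Depot→Jct2→HubA→Port: bottleneck 7, flow now 7.
Augment Depot→Y1→HubA→Port: bottleneck 1, flow now 8.
Augment Depot→Y1→HubA→Jct2→Y3→Port: bottleneck 2, flow now 10. (uses reverse residual edge)
No augmenting path remains; maximum flow = 10.
By max-flow min-cut, the minimum cut capacity equals the max flow.
In the residual graph, reachable from Depot: {Depot, Y1}.
Min-cut edges: Depot→Jct2 (7), Y1→HubA (3); capacity 7 + 3 = 10.

10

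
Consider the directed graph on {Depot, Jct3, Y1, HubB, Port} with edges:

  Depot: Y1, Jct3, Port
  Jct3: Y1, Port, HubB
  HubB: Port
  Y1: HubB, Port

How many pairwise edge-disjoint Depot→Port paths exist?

Assign every edge capacity 1; by Menger, the answer equals the max flow.
Path Depot→Port (+1); total 1.
Path Depot→Jct3→Port (+1); total 2.
Path Depot→Y1→Port (+1); total 3.
No residual Depot→Port path; max flow = 3.
Certifying cut of size 3: {Depot→Jct3, Depot→Port, Depot→Y1}.

3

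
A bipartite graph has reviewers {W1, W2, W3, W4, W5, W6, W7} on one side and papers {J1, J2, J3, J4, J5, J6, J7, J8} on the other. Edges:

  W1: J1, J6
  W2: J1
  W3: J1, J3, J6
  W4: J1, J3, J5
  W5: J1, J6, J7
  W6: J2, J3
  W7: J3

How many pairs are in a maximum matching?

Unit-capacity flow: source→left, listed edges, right→sink; max matching = max flow.
Augmenting path W1→J1 (+1); matched 1.
Augmenting path W3→J3 (+1); matched 2.
Augmenting path W4→J5 (+1); matched 3.
Augmenting path W5→J6 (+1); matched 4.
Augmenting path W6→J2 (+1); matched 5.
Augmenting path W2→J1→W1→J6→W5→J7 (+1); matched 6.
No augmenting path remains; maximum matching = 6.
König certificate: {W4, W5, W6, J1, J3, J6} is a vertex cover of size 6 (every listed pair touches it), so no matching can be larger.

6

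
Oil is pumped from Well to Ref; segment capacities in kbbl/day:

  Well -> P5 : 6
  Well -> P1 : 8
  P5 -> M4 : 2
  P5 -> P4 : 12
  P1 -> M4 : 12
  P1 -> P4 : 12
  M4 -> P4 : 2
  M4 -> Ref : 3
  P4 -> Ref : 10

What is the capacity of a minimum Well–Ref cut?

13

Augment Well→P5→M4→Ref: bottleneck 2, flow now 2.
Augment Well→P5→P4→Ref: bottleneck 4, flow now 6.
Augment Well→P1→M4→Ref: bottleneck 1, flow now 7.
Augment Well→P1→P4→Ref: bottleneck 6, flow now 13.
No augmenting path remains; maximum flow = 13.
By max-flow min-cut, the minimum cut capacity equals the max flow.
In the residual graph, reachable from Well: {Well, P5, P1, M4, P4}.
Min-cut edges: M4→Ref (3), P4→Ref (10); capacity 3 + 10 = 13.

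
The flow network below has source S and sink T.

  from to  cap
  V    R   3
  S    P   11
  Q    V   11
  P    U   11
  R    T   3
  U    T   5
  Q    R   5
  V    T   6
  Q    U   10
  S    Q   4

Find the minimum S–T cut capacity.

Augment S→P→U→T: bottleneck 5, flow now 5.
Augment S→Q→R→T: bottleneck 3, flow now 8.
Augment S→Q→V→T: bottleneck 1, flow now 9.
No augmenting path remains; maximum flow = 9.
By max-flow min-cut, the minimum cut capacity equals the max flow.
In the residual graph, reachable from S: {S, P, U}.
Min-cut edges: S→Q (4), U→T (5); capacity 4 + 5 = 9.

9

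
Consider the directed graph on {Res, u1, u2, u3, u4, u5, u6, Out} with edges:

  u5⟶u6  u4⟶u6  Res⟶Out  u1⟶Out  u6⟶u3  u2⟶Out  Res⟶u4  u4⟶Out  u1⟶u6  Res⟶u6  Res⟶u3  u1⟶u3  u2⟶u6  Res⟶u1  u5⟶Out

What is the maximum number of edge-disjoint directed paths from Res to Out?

Assign every edge capacity 1; by Menger, the answer equals the max flow.
Path Res→Out (+1); total 1.
Path Res→u1→Out (+1); total 2.
Path Res→u4→Out (+1); total 3.
No residual Res→Out path; max flow = 3.
Certifying cut of size 3: {Res→Out, Res→u1, Res→u4}.

3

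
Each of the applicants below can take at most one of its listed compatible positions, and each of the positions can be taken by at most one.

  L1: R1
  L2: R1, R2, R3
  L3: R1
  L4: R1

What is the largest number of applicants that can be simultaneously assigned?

Unit-capacity flow: source→left, listed edges, right→sink; max matching = max flow.
Augmenting path L1→R1 (+1); matched 1.
Augmenting path L2→R2 (+1); matched 2.
No augmenting path remains; maximum matching = 2.
König certificate: {L2, R1} is a vertex cover of size 2 (every listed pair touches it), so no matching can be larger.

2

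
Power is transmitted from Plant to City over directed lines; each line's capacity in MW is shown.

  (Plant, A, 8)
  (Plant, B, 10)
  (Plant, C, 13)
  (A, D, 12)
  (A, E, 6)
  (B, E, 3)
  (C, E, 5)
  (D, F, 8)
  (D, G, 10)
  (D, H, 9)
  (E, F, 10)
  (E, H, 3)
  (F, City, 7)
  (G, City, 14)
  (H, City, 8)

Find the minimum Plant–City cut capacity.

16

Augment Plant→A→D→F→City: bottleneck 7, flow now 7.
Augment Plant→A→D→G→City: bottleneck 1, flow now 8.
Augment Plant→B→E→H→City: bottleneck 3, flow now 11.
Augment Plant→C→E→F→D→G→City: bottleneck 5, flow now 16. (uses reverse residual edge)
No augmenting path remains; maximum flow = 16.
By max-flow min-cut, the minimum cut capacity equals the max flow.
In the residual graph, reachable from Plant: {Plant, B, C}.
Min-cut edges: Plant→A (8), B→E (3), C→E (5); capacity 8 + 3 + 5 = 16.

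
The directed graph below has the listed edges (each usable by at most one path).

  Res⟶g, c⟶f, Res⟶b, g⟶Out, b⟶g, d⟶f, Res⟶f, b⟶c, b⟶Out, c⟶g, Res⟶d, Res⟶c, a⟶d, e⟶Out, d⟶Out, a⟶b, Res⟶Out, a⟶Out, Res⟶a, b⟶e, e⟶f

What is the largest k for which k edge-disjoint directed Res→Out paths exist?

5

Assign every edge capacity 1; by Menger, the answer equals the max flow.
Path Res→Out (+1); total 1.
Path Res→a→Out (+1); total 2.
Path Res→b→Out (+1); total 3.
Path Res→d→Out (+1); total 4.
Path Res→g→Out (+1); total 5.
No residual Res→Out path; max flow = 5.
Certifying cut of size 5: {Res→Out, Res→a, Res→b, Res→d, g→Out}.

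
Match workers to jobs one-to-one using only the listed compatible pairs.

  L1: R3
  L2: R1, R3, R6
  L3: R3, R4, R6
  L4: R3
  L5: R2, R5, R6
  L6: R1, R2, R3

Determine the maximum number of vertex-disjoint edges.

Unit-capacity flow: source→left, listed edges, right→sink; max matching = max flow.
Augmenting path L1→R3 (+1); matched 1.
Augmenting path L2→R1 (+1); matched 2.
Augmenting path L3→R4 (+1); matched 3.
Augmenting path L5→R2 (+1); matched 4.
Augmenting path L6→R1→L2→R6 (+1); matched 5.
No augmenting path remains; maximum matching = 5.
König certificate: {L2, L3, L5, L6, R3} is a vertex cover of size 5 (every listed pair touches it), so no matching can be larger.

5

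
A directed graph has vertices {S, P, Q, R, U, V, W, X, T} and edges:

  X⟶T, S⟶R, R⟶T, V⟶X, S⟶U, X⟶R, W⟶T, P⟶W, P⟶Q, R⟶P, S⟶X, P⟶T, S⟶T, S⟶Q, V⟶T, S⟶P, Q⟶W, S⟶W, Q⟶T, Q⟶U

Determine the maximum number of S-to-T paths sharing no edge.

Assign every edge capacity 1; by Menger, the answer equals the max flow.
Path S→T (+1); total 1.
Path S→P→T (+1); total 2.
Path S→Q→T (+1); total 3.
Path S→R→T (+1); total 4.
Path S→W→T (+1); total 5.
Path S→X→T (+1); total 6.
No residual S→T path; max flow = 6.
Certifying cut of size 6: {S→P, S→Q, S→R, S→T, S→W, S→X}.

6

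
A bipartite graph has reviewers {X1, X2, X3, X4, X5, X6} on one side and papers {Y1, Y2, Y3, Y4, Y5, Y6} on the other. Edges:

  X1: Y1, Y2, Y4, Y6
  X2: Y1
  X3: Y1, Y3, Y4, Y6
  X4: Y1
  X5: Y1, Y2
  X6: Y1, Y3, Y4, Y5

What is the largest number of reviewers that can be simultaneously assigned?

5

Unit-capacity flow: source→left, listed edges, right→sink; max matching = max flow.
Augmenting path X1→Y1 (+1); matched 1.
Augmenting path X3→Y3 (+1); matched 2.
Augmenting path X5→Y2 (+1); matched 3.
Augmenting path X6→Y4 (+1); matched 4.
Augmenting path X2→Y1→X1→Y6 (+1); matched 5.
No augmenting path remains; maximum matching = 5.
König certificate: {X1, X3, X5, X6, Y1} is a vertex cover of size 5 (every listed pair touches it), so no matching can be larger.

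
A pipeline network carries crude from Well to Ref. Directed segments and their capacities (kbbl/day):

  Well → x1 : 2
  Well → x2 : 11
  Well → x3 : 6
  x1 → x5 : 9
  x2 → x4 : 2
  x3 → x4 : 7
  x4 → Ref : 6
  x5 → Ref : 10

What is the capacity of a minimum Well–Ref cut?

Augment Well→x1→x5→Ref: bottleneck 2, flow now 2.
Augment Well→x2→x4→Ref: bottleneck 2, flow now 4.
Augment Well→x3→x4→Ref: bottleneck 4, flow now 8.
No augmenting path remains; maximum flow = 8.
By max-flow min-cut, the minimum cut capacity equals the max flow.
In the residual graph, reachable from Well: {Well, x2, x3, x4}.
Min-cut edges: Well→x1 (2), x4→Ref (6); capacity 2 + 6 = 8.

8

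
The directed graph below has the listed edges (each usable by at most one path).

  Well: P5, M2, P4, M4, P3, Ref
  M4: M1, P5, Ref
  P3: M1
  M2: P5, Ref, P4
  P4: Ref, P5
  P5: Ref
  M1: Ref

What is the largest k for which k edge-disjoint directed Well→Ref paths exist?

Assign every edge capacity 1; by Menger, the answer equals the max flow.
Path Well→Ref (+1); total 1.
Path Well→M2→Ref (+1); total 2.
Path Well→M4→Ref (+1); total 3.
Path Well→P4→Ref (+1); total 4.
Path Well→P5→Ref (+1); total 5.
Path Well→P3→M1→Ref (+1); total 6.
No residual Well→Ref path; max flow = 6.
Certifying cut of size 6: {Well→M2, Well→M4, Well→P3, Well→P4, Well→P5, Well→Ref}.

6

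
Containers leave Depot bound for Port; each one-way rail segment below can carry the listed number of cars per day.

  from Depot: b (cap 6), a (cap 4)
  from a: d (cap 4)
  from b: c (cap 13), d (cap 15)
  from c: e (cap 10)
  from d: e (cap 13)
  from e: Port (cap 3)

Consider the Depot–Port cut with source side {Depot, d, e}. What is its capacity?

13

Edges leaving {Depot, d, e}: Depot→a (4), Depot→b (6), e→Port (3).
Cut capacity = 4 + 6 + 3 = 13.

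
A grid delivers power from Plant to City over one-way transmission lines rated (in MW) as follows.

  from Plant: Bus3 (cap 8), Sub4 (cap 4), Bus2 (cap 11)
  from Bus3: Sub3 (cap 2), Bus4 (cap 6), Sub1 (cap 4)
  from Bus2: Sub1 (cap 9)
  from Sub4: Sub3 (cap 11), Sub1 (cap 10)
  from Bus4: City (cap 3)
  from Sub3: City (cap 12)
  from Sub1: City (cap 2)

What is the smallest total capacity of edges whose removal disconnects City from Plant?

Augment Plant→Bus3→Bus4→City: bottleneck 3, flow now 3.
Augment Plant→Bus3→Sub3→City: bottleneck 2, flow now 5.
Augment Plant→Bus3→Sub1→City: bottleneck 2, flow now 7.
Augment Plant→Sub4→Sub3→City: bottleneck 4, flow now 11.
No augmenting path remains; maximum flow = 11.
By max-flow min-cut, the minimum cut capacity equals the max flow.
In the residual graph, reachable from Plant: {Plant, Bus3, Bus2, Bus4, Sub1}.
Min-cut edges: Plant→Sub4 (4), Bus3→Sub3 (2), Bus4→City (3), Sub1→City (2); capacity 4 + 2 + 3 + 2 = 11.

11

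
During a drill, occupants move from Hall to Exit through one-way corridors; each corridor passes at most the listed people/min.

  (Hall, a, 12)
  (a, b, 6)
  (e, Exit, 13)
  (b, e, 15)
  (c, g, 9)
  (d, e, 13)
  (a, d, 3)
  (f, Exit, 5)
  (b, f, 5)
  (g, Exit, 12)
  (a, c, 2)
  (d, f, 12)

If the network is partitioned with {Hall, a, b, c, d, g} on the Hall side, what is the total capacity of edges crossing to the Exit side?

Edges leaving {Hall, a, b, c, d, g}: b→e (15), b→f (5), d→e (13), d→f (12), g→Exit (12).
Cut capacity = 15 + 5 + 13 + 12 + 12 = 57.

57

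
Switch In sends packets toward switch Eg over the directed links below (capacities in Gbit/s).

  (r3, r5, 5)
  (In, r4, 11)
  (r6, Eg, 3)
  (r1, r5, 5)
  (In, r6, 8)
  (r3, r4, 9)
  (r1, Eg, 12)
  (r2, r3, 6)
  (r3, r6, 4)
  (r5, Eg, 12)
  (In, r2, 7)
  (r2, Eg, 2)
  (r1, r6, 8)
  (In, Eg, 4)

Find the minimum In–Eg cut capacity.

14

Augment In→Eg: bottleneck 4, flow now 4.
Augment In→r2→Eg: bottleneck 2, flow now 6.
Augment In→r6→Eg: bottleneck 3, flow now 9.
Augment In→r2→r3→r5→Eg: bottleneck 5, flow now 14.
No augmenting path remains; maximum flow = 14.
By max-flow min-cut, the minimum cut capacity equals the max flow.
In the residual graph, reachable from In: {In, r4, r6}.
Min-cut edges: In→r2 (7), In→Eg (4), r6→Eg (3); capacity 7 + 4 + 3 = 14.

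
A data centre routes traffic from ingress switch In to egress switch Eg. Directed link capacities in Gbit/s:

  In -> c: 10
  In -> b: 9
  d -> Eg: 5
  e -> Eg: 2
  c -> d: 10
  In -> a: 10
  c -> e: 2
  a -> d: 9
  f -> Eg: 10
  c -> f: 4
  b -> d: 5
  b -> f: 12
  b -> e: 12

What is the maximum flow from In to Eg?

17

Augment In→a→d→Eg: bottleneck 5, flow now 5.
Augment In→b→e→Eg: bottleneck 2, flow now 7.
Augment In→b→f→Eg: bottleneck 7, flow now 14.
Augment In→c→f→Eg: bottleneck 3, flow now 17.
No augmenting path remains; maximum flow = 17.
In the residual graph, reachable from In: {In, a, b, c, d, e, f}.
Min-cut edges: d→Eg (5), e→Eg (2), f→Eg (10); capacity 5 + 2 + 10 = 17.
This cut is saturated, so no flow can exceed 17.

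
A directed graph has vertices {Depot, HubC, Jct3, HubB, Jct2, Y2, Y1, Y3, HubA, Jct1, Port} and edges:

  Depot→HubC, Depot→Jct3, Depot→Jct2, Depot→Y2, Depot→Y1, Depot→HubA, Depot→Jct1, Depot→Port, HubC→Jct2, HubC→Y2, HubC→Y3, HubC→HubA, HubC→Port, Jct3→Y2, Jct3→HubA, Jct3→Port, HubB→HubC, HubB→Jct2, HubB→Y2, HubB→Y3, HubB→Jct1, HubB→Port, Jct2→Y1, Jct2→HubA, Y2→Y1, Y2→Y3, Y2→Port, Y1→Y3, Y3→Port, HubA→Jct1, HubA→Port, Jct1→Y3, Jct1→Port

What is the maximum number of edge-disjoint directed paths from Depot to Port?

Assign every edge capacity 1; by Menger, the answer equals the max flow.
Path Depot→Port (+1); total 1.
Path Depot→HubC→Port (+1); total 2.
Path Depot→Jct3→Port (+1); total 3.
Path Depot→Y2→Port (+1); total 4.
Path Depot→HubA→Port (+1); total 5.
Path Depot→Jct1→Port (+1); total 6.
Path Depot→Y1→Y3→Port (+1); total 7.
No residual Depot→Port path; max flow = 7.
Certifying cut of size 7: {Depot→HubC, Depot→Jct3, Depot→Port, Depot→Y2, HubA→Port, Jct1→Port, Y3→Port}.

7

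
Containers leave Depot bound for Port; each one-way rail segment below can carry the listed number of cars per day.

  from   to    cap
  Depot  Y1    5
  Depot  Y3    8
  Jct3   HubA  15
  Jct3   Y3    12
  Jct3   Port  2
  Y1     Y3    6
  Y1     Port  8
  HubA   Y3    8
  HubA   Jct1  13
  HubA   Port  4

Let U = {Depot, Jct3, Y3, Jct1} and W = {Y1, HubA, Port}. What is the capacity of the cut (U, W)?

Edges leaving {Depot, Jct3, Y3, Jct1}: Depot→Y1 (5), Jct3→HubA (15), Jct3→Port (2).
Cut capacity = 5 + 15 + 2 = 22.

22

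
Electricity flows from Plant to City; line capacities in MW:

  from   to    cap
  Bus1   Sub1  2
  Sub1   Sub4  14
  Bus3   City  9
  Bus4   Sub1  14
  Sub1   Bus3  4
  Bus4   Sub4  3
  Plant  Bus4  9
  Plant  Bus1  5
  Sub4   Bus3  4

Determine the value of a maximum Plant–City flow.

8

Augment Plant→Bus1→Sub1→Bus3→City: bottleneck 2, flow now 2.
Augment Plant→Bus4→Sub4→Bus3→City: bottleneck 3, flow now 5.
Augment Plant→Bus4→Sub1→Bus3→City: bottleneck 2, flow now 7.
Augment Plant→Bus4→Sub1→Sub4→Bus3→City: bottleneck 1, flow now 8.
No augmenting path remains; maximum flow = 8.
In the residual graph, reachable from Plant: {Plant, Bus1, Bus4, Sub4, Sub1}.
Min-cut edges: Sub4→Bus3 (4), Sub1→Bus3 (4); capacity 4 + 4 = 8.
This cut is saturated, so no flow can exceed 8.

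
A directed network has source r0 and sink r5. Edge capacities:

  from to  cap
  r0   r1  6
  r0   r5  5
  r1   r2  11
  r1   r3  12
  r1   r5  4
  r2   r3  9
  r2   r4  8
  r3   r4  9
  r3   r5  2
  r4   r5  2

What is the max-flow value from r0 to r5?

11

Augment r0→r5: bottleneck 5, flow now 5.
Augment r0→r1→r5: bottleneck 4, flow now 9.
Augment r0→r1→r3→r5: bottleneck 2, flow now 11.
No augmenting path remains; maximum flow = 11.
In the residual graph, reachable from r0: {r0}.
Min-cut edges: r0→r1 (6), r0→r5 (5); capacity 6 + 5 = 11.
This cut is saturated, so no flow can exceed 11.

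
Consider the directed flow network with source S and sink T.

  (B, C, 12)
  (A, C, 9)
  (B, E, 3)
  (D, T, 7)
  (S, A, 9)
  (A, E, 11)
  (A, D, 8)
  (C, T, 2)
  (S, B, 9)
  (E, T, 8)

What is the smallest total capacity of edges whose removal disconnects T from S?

14

Augment S→A→C→T: bottleneck 2, flow now 2.
Augment S→A→D→T: bottleneck 7, flow now 9.
Augment S→B→E→T: bottleneck 3, flow now 12.
Augment S→B→C→A→E→T: bottleneck 2, flow now 14. (uses reverse residual edge)
No augmenting path remains; maximum flow = 14.
By max-flow min-cut, the minimum cut capacity equals the max flow.
In the residual graph, reachable from S: {S, B, C}.
Min-cut edges: S→A (9), B→E (3), C→T (2); capacity 9 + 3 + 2 = 14.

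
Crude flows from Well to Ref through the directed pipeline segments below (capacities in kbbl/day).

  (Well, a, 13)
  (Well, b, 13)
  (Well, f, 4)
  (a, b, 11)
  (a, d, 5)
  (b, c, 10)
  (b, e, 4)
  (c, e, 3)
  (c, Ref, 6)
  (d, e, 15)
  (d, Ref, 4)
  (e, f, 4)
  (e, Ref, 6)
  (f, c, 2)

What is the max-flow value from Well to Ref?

Augment Well→a→d→Ref: bottleneck 4, flow now 4.
Augment Well→b→c→Ref: bottleneck 6, flow now 10.
Augment Well→b→e→Ref: bottleneck 4, flow now 14.
Augment Well→a→d→e→Ref: bottleneck 1, flow now 15.
Augment Well→b→c→e→Ref: bottleneck 1, flow now 16.
No augmenting path remains; maximum flow = 16.
In the residual graph, reachable from Well: {Well, a, b, c, d, e, f}.
Min-cut edges: c→Ref (6), d→Ref (4), e→Ref (6); capacity 6 + 4 + 6 = 16.
This cut is saturated, so no flow can exceed 16.

16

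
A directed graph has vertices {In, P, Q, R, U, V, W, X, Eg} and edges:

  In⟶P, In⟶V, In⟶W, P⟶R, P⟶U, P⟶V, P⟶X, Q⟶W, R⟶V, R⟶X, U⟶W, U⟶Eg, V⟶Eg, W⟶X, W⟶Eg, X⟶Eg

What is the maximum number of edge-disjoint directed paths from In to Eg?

3

Assign every edge capacity 1; by Menger, the answer equals the max flow.
Path In→V→Eg (+1); total 1.
Path In→W→Eg (+1); total 2.
Path In→P→U→Eg (+1); total 3.
No residual In→Eg path; max flow = 3.
Certifying cut of size 3: {In→P, In→V, In→W}.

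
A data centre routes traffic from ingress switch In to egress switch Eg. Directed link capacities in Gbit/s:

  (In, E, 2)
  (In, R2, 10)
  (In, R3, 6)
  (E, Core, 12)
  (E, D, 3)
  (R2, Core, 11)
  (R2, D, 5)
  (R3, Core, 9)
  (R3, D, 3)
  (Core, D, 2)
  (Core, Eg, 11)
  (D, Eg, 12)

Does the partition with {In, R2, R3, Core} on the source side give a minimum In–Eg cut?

Given cut capacity: 2 + 5 + 3 + 2 + 11 = 23.
Augment In→E→Core→Eg: bottleneck 2, flow now 2.
Augment In→R2→Core→Eg: bottleneck 9, flow now 11.
Augment In→R2→D→Eg: bottleneck 1, flow now 12.
Augment In→R3→D→Eg: bottleneck 3, flow now 15.
Augment In→R3→Core→D→Eg: bottleneck 2, flow now 17.
Augment In→R3→Core→E→D→Eg: bottleneck 1, flow now 18. (uses reverse residual edge)
No augmenting path remains; maximum flow = 18.
In the residual graph, reachable from In: {In}.
Min-cut edges: In→E (2), In→R2 (10), In→R3 (6); capacity 2 + 10 + 6 = 18.
Cut capacity 23 exceeds the max flow 18, so it is not minimum.

No — its capacity is 23, but the minimum cut has capacity 18.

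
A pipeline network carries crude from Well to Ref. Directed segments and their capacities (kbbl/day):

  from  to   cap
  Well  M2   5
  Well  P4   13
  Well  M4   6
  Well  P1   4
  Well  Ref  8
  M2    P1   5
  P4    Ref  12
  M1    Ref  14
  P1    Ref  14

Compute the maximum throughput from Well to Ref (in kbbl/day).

29

Augment Well→Ref: bottleneck 8, flow now 8.
Augment Well→P4→Ref: bottleneck 12, flow now 20.
Augment Well→P1→Ref: bottleneck 4, flow now 24.
Augment Well→M2→P1→Ref: bottleneck 5, flow now 29.
No augmenting path remains; maximum flow = 29.
In the residual graph, reachable from Well: {Well, P4, M4}.
Min-cut edges: Well→M2 (5), Well→P1 (4), Well→Ref (8), P4→Ref (12); capacity 5 + 4 + 8 + 12 = 29.
This cut is saturated, so no flow can exceed 29.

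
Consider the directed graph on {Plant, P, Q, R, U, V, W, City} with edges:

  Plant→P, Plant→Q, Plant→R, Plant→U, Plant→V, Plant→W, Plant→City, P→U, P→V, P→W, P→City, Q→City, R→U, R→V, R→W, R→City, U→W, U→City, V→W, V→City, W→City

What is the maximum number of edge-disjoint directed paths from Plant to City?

Assign every edge capacity 1; by Menger, the answer equals the max flow.
Path Plant→City (+1); total 1.
Path Plant→P→City (+1); total 2.
Path Plant→Q→City (+1); total 3.
Path Plant→R→City (+1); total 4.
Path Plant→U→City (+1); total 5.
Path Plant→V→City (+1); total 6.
Path Plant→W→City (+1); total 7.
No residual Plant→City path; max flow = 7.
Certifying cut of size 7: {Plant→City, Plant→P, Plant→Q, Plant→R, Plant→U, Plant→V, Plant→W}.

7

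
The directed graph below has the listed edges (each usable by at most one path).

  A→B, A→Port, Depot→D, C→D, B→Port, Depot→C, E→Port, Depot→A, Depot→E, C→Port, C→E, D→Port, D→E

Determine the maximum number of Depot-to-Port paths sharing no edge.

4

Assign every edge capacity 1; by Menger, the answer equals the max flow.
Path Depot→A→Port (+1); total 1.
Path Depot→C→Port (+1); total 2.
Path Depot→D→Port (+1); total 3.
Path Depot→E→Port (+1); total 4.
No residual Depot→Port path; max flow = 4.
Certifying cut of size 4: {Depot→A, Depot→C, Depot→D, Depot→E}.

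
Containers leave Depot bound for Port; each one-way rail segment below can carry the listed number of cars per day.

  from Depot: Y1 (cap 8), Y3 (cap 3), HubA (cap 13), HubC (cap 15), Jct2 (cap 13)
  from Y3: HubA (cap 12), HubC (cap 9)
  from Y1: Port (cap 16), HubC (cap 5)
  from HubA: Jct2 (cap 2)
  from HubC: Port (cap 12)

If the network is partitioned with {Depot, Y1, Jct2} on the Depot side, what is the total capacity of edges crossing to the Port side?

52

Edges leaving {Depot, Y1, Jct2}: Depot→Y3 (3), Depot→HubA (13), Depot→HubC (15), Y1→HubC (5), Y1→Port (16).
Cut capacity = 3 + 13 + 15 + 5 + 16 = 52.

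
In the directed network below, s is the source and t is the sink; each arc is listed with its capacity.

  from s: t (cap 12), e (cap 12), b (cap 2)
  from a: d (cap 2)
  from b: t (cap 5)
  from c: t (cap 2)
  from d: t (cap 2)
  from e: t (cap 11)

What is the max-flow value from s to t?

25

Augment s→t: bottleneck 12, flow now 12.
Augment s→b→t: bottleneck 2, flow now 14.
Augment s→e→t: bottleneck 11, flow now 25.
No augmenting path remains; maximum flow = 25.
In the residual graph, reachable from s: {s, e}.
Min-cut edges: s→b (2), s→t (12), e→t (11); capacity 2 + 12 + 11 = 25.
This cut is saturated, so no flow can exceed 25.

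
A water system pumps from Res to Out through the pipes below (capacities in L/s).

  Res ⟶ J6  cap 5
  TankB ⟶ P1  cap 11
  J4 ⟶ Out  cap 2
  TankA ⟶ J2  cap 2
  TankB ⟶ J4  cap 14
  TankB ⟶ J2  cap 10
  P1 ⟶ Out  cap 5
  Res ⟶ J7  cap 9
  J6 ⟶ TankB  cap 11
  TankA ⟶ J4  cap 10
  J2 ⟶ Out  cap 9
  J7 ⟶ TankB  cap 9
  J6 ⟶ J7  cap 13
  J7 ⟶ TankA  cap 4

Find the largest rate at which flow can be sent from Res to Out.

14

Augment Res→J7→TankB→J4→Out: bottleneck 2, flow now 2.
Augment Res→J7→TankB→J2→Out: bottleneck 7, flow now 9.
Augment Res→J6→TankB→J2→Out: bottleneck 2, flow now 11.
Augment Res→J6→TankB→P1→Out: bottleneck 3, flow now 14.
No augmenting path remains; maximum flow = 14.
In the residual graph, reachable from Res: {Res}.
Min-cut edges: Res→J7 (9), Res→J6 (5); capacity 9 + 5 = 14.
This cut is saturated, so no flow can exceed 14.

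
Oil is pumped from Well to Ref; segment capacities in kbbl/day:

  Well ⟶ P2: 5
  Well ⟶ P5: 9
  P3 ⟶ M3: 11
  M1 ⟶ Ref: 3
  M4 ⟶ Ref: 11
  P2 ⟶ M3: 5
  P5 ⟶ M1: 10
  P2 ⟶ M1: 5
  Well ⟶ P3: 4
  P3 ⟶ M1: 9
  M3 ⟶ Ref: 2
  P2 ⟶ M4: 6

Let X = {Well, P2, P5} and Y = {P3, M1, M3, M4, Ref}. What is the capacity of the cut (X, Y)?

30

Edges leaving {Well, P2, P5}: Well→P3 (4), P2→M1 (5), P2→M3 (5), P2→M4 (6), P5→M1 (10).
Cut capacity = 4 + 5 + 5 + 6 + 10 = 30.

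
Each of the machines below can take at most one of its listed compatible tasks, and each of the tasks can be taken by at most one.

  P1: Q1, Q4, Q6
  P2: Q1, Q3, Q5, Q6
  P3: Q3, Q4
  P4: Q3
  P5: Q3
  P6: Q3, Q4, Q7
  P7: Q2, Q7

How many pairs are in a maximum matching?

6

Unit-capacity flow: source→left, listed edges, right→sink; max matching = max flow.
Augmenting path P1→Q1 (+1); matched 1.
Augmenting path P2→Q3 (+1); matched 2.
Augmenting path P3→Q4 (+1); matched 3.
Augmenting path P6→Q7 (+1); matched 4.
Augmenting path P7→Q2 (+1); matched 5.
Augmenting path P4→Q3→P2→Q5 (+1); matched 6.
No augmenting path remains; maximum matching = 6.
König certificate: {P1, P2, P3, P6, P7, Q3} is a vertex cover of size 6 (every listed pair touches it), so no matching can be larger.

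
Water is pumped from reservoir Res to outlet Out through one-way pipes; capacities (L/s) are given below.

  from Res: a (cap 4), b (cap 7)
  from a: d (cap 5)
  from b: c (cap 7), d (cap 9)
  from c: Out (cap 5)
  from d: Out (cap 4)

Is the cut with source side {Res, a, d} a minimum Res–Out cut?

No — its capacity is 11, but the minimum cut has capacity 9.

Given cut capacity: 7 + 4 = 11.
Augment Res→a→d→Out: bottleneck 4, flow now 4.
Augment Res→b→c→Out: bottleneck 5, flow now 9.
No augmenting path remains; maximum flow = 9.
In the residual graph, reachable from Res: {Res, a, b, c, d}.
Min-cut edges: c→Out (5), d→Out (4); capacity 5 + 4 = 9.
Cut capacity 11 exceeds the max flow 9, so it is not minimum.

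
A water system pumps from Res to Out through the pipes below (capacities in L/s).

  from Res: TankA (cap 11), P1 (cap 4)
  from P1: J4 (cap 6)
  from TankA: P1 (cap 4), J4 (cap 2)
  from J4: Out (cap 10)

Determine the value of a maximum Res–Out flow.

Augment Res→P1→J4→Out: bottleneck 4, flow now 4.
Augment Res→TankA→J4→Out: bottleneck 2, flow now 6.
Augment Res→TankA→P1→J4→Out: bottleneck 2, flow now 8.
No augmenting path remains; maximum flow = 8.
In the residual graph, reachable from Res: {Res, P1, TankA}.
Min-cut edges: P1→J4 (6), TankA→J4 (2); capacity 6 + 2 = 8.
This cut is saturated, so no flow can exceed 8.

8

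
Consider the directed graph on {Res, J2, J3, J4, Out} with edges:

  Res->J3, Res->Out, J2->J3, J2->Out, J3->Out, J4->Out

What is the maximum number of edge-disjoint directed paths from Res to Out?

2

Assign every edge capacity 1; by Menger, the answer equals the max flow.
Path Res→Out (+1); total 1.
Path Res→J3→Out (+1); total 2.
No residual Res→Out path; max flow = 2.
Certifying cut of size 2: {Res→J3, Res→Out}.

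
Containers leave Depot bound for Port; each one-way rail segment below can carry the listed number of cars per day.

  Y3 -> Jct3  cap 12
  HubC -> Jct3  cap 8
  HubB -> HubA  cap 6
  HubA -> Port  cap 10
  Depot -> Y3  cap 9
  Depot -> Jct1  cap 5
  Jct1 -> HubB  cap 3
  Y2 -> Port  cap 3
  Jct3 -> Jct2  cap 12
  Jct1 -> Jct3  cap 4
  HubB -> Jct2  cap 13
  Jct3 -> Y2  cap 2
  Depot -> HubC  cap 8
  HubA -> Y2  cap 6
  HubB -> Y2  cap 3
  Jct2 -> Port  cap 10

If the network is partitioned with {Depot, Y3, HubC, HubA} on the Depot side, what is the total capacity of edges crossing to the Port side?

Edges leaving {Depot, Y3, HubC, HubA}: Depot→Jct1 (5), Y3→Jct3 (12), HubC→Jct3 (8), HubA→Y2 (6), HubA→Port (10).
Cut capacity = 5 + 12 + 8 + 6 + 10 = 41.

41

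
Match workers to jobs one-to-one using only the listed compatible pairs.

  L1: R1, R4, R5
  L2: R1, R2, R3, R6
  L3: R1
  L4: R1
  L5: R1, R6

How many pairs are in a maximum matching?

Unit-capacity flow: source→left, listed edges, right→sink; max matching = max flow.
Augmenting path L1→R1 (+1); matched 1.
Augmenting path L2→R2 (+1); matched 2.
Augmenting path L5→R6 (+1); matched 3.
Augmenting path L3→R1→L1→R4 (+1); matched 4.
No augmenting path remains; maximum matching = 4.
König certificate: {L1, L2, L5, R1} is a vertex cover of size 4 (every listed pair touches it), so no matching can be larger.

4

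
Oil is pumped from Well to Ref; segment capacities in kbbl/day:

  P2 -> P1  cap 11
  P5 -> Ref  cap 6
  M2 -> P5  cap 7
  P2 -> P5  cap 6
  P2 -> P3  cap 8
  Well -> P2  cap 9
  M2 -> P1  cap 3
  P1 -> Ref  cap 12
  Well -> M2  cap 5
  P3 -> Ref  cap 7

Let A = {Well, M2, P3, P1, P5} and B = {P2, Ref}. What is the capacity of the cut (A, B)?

34

Edges leaving {Well, M2, P3, P1, P5}: Well→P2 (9), P3→Ref (7), P1→Ref (12), P5→Ref (6).
Cut capacity = 9 + 7 + 12 + 6 = 34.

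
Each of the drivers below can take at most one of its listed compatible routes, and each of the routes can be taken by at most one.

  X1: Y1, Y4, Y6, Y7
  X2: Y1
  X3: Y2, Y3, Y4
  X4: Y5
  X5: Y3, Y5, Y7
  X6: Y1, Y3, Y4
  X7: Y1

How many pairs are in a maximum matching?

Unit-capacity flow: source→left, listed edges, right→sink; max matching = max flow.
Augmenting path X1→Y1 (+1); matched 1.
Augmenting path X3→Y2 (+1); matched 2.
Augmenting path X4→Y5 (+1); matched 3.
Augmenting path X5→Y3 (+1); matched 4.
Augmenting path X6→Y4 (+1); matched 5.
Augmenting path X2→Y1→X1→Y6 (+1); matched 6.
No augmenting path remains; maximum matching = 6.
König certificate: {X1, X3, X4, X5, X6, Y1} is a vertex cover of size 6 (every listed pair touches it), so no matching can be larger.

6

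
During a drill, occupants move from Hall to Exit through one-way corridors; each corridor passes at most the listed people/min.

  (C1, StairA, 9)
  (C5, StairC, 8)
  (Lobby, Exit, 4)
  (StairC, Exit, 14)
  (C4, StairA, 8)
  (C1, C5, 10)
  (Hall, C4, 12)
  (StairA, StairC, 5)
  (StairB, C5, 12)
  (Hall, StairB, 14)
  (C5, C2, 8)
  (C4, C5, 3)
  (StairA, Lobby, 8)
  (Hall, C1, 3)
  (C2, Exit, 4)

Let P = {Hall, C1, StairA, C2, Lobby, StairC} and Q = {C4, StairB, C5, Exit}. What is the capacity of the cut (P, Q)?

58

Edges leaving {Hall, C1, StairA, C2, Lobby, StairC}: Hall→C4 (12), Hall→StairB (14), C1→C5 (10), C2→Exit (4), Lobby→Exit (4), StairC→Exit (14).
Cut capacity = 12 + 14 + 10 + 4 + 4 + 14 = 58.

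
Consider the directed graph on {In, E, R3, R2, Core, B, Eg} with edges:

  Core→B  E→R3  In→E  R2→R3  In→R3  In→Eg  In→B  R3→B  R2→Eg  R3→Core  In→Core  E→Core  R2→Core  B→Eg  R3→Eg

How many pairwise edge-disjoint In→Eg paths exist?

Assign every edge capacity 1; by Menger, the answer equals the max flow.
Path In→Eg (+1); total 1.
Path In→R3→Eg (+1); total 2.
Path In→B→Eg (+1); total 3.
No residual In→Eg path; max flow = 3.
Certifying cut of size 3: {B→Eg, In→Eg, R3→Eg}.

3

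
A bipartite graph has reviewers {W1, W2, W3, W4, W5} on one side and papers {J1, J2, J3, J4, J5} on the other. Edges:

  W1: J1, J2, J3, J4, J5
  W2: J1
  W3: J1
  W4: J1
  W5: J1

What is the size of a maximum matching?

Unit-capacity flow: source→left, listed edges, right→sink; max matching = max flow.
Augmenting path W1→J1 (+1); matched 1.
Augmenting path W2→J1→W1→J2 (+1); matched 2.
No augmenting path remains; maximum matching = 2.
König certificate: {W1, J1} is a vertex cover of size 2 (every listed pair touches it), so no matching can be larger.

2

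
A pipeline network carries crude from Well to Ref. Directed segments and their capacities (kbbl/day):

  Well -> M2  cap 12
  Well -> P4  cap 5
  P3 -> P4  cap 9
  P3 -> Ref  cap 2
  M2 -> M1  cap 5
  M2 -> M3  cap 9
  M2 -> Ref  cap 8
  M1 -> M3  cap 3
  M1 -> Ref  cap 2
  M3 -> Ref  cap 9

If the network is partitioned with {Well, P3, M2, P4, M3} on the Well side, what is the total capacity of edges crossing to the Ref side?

24

Edges leaving {Well, P3, M2, P4, M3}: P3→Ref (2), M2→M1 (5), M2→Ref (8), M3→Ref (9).
Cut capacity = 2 + 5 + 8 + 9 = 24.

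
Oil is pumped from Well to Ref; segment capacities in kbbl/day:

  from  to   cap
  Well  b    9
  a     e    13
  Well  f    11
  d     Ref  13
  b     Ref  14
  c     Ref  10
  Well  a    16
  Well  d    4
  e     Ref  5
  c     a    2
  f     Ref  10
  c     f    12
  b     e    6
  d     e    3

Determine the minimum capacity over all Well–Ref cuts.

Augment Well→b→Ref: bottleneck 9, flow now 9.
Augment Well→d→Ref: bottleneck 4, flow now 13.
Augment Well→f→Ref: bottleneck 10, flow now 23.
Augment Well→a→e→Ref: bottleneck 5, flow now 28.
No augmenting path remains; maximum flow = 28.
By max-flow min-cut, the minimum cut capacity equals the max flow.
In the residual graph, reachable from Well: {Well, a, e, f}.
Min-cut edges: Well→b (9), Well→d (4), e→Ref (5), f→Ref (10); capacity 9 + 4 + 5 + 10 = 28.

28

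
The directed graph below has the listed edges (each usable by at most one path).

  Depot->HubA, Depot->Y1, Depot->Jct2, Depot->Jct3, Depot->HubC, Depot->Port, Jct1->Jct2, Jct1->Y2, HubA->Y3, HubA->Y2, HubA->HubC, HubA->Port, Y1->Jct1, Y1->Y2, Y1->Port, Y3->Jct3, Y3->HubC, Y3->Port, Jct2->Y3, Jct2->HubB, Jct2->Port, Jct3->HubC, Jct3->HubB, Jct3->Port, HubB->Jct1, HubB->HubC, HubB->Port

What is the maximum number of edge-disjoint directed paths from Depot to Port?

5

Assign every edge capacity 1; by Menger, the answer equals the max flow.
Path Depot→Port (+1); total 1.
Path Depot→HubA→Port (+1); total 2.
Path Depot→Y1→Port (+1); total 3.
Path Depot→Jct2→Port (+1); total 4.
Path Depot→Jct3→Port (+1); total 5.
No residual Depot→Port path; max flow = 5.
Certifying cut of size 5: {Depot→HubA, Depot→Jct2, Depot→Jct3, Depot→Port, Depot→Y1}.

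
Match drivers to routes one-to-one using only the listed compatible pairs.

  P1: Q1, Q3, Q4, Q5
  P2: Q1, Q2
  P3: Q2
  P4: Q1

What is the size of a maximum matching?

Unit-capacity flow: source→left, listed edges, right→sink; max matching = max flow.
Augmenting path P1→Q1 (+1); matched 1.
Augmenting path P2→Q2 (+1); matched 2.
Augmenting path P4→Q1→P1→Q3 (+1); matched 3.
No augmenting path remains; maximum matching = 3.
König certificate: {P1, Q1, Q2} is a vertex cover of size 3 (every listed pair touches it), so no matching can be larger.

3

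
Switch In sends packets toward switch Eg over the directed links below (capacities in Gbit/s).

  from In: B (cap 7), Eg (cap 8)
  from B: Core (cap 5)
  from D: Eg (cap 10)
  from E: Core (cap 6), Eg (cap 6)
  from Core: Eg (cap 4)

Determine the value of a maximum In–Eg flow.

12

Augment In→Eg: bottleneck 8, flow now 8.
Augment In→B→Core→Eg: bottleneck 4, flow now 12.
No augmenting path remains; maximum flow = 12.
In the residual graph, reachable from In: {In, B, Core}.
Min-cut edges: In→Eg (8), Core→Eg (4); capacity 8 + 4 = 12.
This cut is saturated, so no flow can exceed 12.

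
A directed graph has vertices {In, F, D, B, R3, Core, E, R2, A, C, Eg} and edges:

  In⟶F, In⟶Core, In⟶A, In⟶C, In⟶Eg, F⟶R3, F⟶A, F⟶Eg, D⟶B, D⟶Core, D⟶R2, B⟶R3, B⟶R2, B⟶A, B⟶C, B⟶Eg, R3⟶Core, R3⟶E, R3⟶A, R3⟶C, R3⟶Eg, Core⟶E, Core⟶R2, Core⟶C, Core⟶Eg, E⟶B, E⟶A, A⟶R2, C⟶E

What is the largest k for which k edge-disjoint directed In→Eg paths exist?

4

Assign every edge capacity 1; by Menger, the answer equals the max flow.
Path In→Eg (+1); total 1.
Path In→F→Eg (+1); total 2.
Path In→Core→Eg (+1); total 3.
Path In→C→E→B→Eg (+1); total 4.
No residual In→Eg path; max flow = 4.
Certifying cut of size 4: {In→C, In→Core, In→Eg, In→F}.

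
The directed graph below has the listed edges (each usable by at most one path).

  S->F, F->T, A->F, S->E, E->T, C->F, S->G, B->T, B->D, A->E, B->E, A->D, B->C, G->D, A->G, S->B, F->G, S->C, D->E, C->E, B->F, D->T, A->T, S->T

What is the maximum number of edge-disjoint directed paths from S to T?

Assign every edge capacity 1; by Menger, the answer equals the max flow.
Path S→T (+1); total 1.
Path S→B→T (+1); total 2.
Path S→E→T (+1); total 3.
Path S→F→T (+1); total 4.
Path S→G→D→T (+1); total 5.
No residual S→T path; max flow = 5.
Certifying cut of size 5: {E→T, F→T, G→D, S→B, S→T}.

5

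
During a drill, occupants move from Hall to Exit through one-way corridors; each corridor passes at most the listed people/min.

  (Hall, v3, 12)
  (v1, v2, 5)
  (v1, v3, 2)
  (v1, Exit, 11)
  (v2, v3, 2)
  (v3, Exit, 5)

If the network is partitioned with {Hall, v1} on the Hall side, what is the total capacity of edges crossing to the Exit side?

Edges leaving {Hall, v1}: Hall→v3 (12), v1→v2 (5), v1→v3 (2), v1→Exit (11).
Cut capacity = 12 + 5 + 2 + 11 = 30.

30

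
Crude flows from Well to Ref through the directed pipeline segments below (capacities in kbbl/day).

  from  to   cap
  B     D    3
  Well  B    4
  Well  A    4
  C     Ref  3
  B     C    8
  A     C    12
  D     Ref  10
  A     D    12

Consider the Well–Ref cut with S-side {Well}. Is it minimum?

Yes — it is a minimum cut (capacity 8).

Given cut capacity: 4 + 4 = 8.
Augment Well→A→C→Ref: bottleneck 3, flow now 3.
Augment Well→A→D→Ref: bottleneck 1, flow now 4.
Augment Well→B→D→Ref: bottleneck 3, flow now 7.
Augment Well→B→C→A→D→Ref: bottleneck 1, flow now 8. (uses reverse residual edge)
No augmenting path remains; maximum flow = 8.
Cut capacity 8 equals the max flow, so it is a minimum cut.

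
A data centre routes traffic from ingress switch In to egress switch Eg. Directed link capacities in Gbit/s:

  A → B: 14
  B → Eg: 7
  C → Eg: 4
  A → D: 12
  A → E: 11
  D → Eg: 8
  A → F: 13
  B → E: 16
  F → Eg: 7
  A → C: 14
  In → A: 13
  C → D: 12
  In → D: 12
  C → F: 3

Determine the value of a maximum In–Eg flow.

Augment In→D→Eg: bottleneck 8, flow now 8.
Augment In→A→B→Eg: bottleneck 7, flow now 15.
Augment In→A→C→Eg: bottleneck 4, flow now 19.
Augment In→A→F→Eg: bottleneck 2, flow now 21.
No augmenting path remains; maximum flow = 21.
In the residual graph, reachable from In: {In, D}.
Min-cut edges: In→A (13), D→Eg (8); capacity 13 + 8 = 21.
This cut is saturated, so no flow can exceed 21.

21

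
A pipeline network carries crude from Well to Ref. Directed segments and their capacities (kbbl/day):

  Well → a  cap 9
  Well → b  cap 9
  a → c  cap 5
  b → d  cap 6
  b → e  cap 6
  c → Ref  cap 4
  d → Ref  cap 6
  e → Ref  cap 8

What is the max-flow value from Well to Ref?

Augment Well→a→c→Ref: bottleneck 4, flow now 4.
Augment Well→b→d→Ref: bottleneck 6, flow now 10.
Augment Well→b→e→Ref: bottleneck 3, flow now 13.
No augmenting path remains; maximum flow = 13.
In the residual graph, reachable from Well: {Well, a, c}.
Min-cut edges: Well→b (9), c→Ref (4); capacity 9 + 4 = 13.
This cut is saturated, so no flow can exceed 13.

13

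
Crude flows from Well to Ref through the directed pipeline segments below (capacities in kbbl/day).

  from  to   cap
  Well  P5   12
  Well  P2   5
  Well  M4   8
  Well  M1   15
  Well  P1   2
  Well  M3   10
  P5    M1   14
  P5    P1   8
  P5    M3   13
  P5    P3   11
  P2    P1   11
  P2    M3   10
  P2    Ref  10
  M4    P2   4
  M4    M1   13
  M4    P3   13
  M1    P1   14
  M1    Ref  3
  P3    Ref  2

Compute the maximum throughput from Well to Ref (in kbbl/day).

Augment Well→P2→Ref: bottleneck 5, flow now 5.
Augment Well→M1→Ref: bottleneck 3, flow now 8.
Augment Well→P5→P3→Ref: bottleneck 2, flow now 10.
Augment Well→M4→P2→Ref: bottleneck 4, flow now 14.
No augmenting path remains; maximum flow = 14.
In the residual graph, reachable from Well: {Well, P5, M4, M1, P1, M3, P3}.
Min-cut edges: Well→P2 (5), M4→P2 (4), M1→Ref (3), P3→Ref (2); capacity 5 + 4 + 3 + 2 = 14.
This cut is saturated, so no flow can exceed 14.

14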